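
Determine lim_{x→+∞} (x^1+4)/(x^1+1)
This is an ∞/∞ indeterminate form as x → +∞.
Divide numerator and denominator by x and let the lower-order terms vanish; the leading terms give 1/1 = 1.
Limit = 1.

Final answer: 1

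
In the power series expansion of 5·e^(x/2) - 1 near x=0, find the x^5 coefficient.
Expand to order 5: 5·e^(x/2) - 1 = x^5/768 + 5·x^4/384 + 5·x^3/48 + 5·x^2/8 + 5·x/2 + 4 + O(x^6).
The coefficient of x^5 is 1/768.

Final answer: 1/768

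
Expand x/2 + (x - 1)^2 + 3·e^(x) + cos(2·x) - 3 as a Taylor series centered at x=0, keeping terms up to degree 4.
19·x^4/24 + x^3/2 + x^2/2 + 3·x/2 + 2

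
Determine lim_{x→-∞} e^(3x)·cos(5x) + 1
Evaluate the dominant behaviour as x → -∞; each term tends to a finite value or vanishes.
Limit = 1.

Final answer: 1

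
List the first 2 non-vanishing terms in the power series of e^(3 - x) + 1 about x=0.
-x·e^(3) + 1 + e^(3)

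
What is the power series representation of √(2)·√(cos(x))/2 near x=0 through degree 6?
-19·√(2)·x^6/11520 - √(2)·x^4/192 - √(2)·x^2/8 + √(2)/2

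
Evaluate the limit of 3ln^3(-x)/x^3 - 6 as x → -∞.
The quotient is an ∞/∞ indeterminate form as x → -∞.
Compare growth rates of the dominant terms (exponentials ≫ polynomials ≫ logarithms), or apply L'Hôpital's rule; the quotient → 0.
Adding the constant: 0 - 6 = -6. Limit = -6.

Final answer: -6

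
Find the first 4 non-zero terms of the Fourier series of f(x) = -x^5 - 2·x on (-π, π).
(-244 - 2·π^4 + 40·π^2)·sin(x) + (-5·π^2 + 19/2 + π^4)·sin(2·x) + (-2·π^4/3 - 188/81 + 40·π^2/27)·sin(3·x) + (-5·π^2/8 + 79/64 + π^4/2)·sin(4·x)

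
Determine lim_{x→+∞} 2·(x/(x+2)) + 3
Evaluate the dominant behaviour as x → +∞; each term tends to a finite value or vanishes.
Limit = 5.

Final answer: 5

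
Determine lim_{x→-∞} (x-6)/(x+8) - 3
Evaluate the dominant behaviour as x → -∞; each term tends to a finite value or vanishes.
Limit = -2.

Final answer: -2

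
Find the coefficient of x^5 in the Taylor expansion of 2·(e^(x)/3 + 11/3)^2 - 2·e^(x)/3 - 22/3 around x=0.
Expand to order 5: 2·(e^(x)/3 + 11/3)^2 - 2·e^(x)/3 - 22/3 = 17·x^5/180 + 35·x^4/108 + x^3 + 23·x^2/9 + 14·x/3 + 24 + O(x^6).
The coefficient of x^5 is 17/180.

Final answer: 17/180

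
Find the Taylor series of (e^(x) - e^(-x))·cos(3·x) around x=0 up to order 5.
79·x^5/15 - 26·x^3/3 + 2·x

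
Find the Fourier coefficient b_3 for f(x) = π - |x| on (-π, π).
b_3 = (1/π) ∫_{-π}^{π} f(x)·sin(3x) dx.
Evaluate the integral (use parity and integration by parts as needed): b_3 = 0.

Final answer: 0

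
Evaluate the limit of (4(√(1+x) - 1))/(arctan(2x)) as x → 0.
Both numerator and denominator → 0 as x → 0; this is a 0/0 indeterminate form.
Expand each to leading order near x = 0: numerator ~ 2·x, denominator ~ 2·x.
The limit of the ratio is 1.

Final answer: 1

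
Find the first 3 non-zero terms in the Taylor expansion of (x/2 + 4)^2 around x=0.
x^2/4 + 4·x + 16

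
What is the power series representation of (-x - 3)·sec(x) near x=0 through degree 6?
-61·x^6/240 - 5·x^5/24 - 5·x^4/8 - x^3/2 - 3·x^2/2 - x - 3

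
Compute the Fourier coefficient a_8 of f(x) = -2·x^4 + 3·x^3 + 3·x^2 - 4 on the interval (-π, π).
a_8 = (1/π) ∫_{-π}^{π} f(x)·cos(8x) dx.
Evaluate the integral (use parity and integration by parts as needed): a_8 = 27/128 - π^2/4.

Final answer: 27/128 - π^2/4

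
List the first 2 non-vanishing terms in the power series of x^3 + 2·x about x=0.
x^3 + 2·x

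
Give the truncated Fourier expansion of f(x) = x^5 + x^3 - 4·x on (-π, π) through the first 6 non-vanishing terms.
(-38·π^2 + 2·π^4 + 220)·sin(x) + (-π^4 - 2 + 4·π^2)·sin(2·x) + (-22·π^2/27 - 172/81 + 2·π^4/3)·sin(3·x) + (-π^4/2 + π^2/8 + 125/64)·sin(4·x) + (-1012/625 + 2·π^2/25 + 2·π^4/5)·sin(5·x) + (-π^4/3 - 4·π^2/27 + 110/81)·sin(6·x)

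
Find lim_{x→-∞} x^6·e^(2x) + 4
The product is a 0·∞ indeterminate form at x → -∞.
Rewrite the product as x^6 / e^(-2x) (an ∞/∞ form) and apply L'Hôpital, or use the standard hierarchy e^(2|x|) ≫ |x^6| as x → -∞.
The indeterminate product → 0, so the limit = 4.

Final answer: 4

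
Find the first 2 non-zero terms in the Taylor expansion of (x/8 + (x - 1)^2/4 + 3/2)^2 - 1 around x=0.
33/16 - 21·x/16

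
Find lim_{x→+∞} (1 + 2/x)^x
As x → +∞: this is the defining limit (1 + 2/x)^x → e^2.
Limit = e^(2).

Final answer: e^(2)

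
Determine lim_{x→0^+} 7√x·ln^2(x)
This is a 0·∞ indeterminate form at x → 0⁺.
Rewrite the product as 7·ln^2(x) / x^(-1/2) and apply L'Hôpital, or use the standard hierarchy x^(-1/2) ≫ |ln x|^2 as x → 0⁺.
The indeterminate product → 0, so the limit = 0.

Final answer: 0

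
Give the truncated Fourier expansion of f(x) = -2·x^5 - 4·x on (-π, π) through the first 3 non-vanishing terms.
(-488 - 4·π^4 + 80·π^2)·sin(x) + (-10·π^2 + 19 + 2·π^4)·sin(2·x) + (-4·π^4/3 - 376/81 + 80·π^2/27)·sin(3·x)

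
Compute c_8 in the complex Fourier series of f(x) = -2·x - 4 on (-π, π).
Compute the real Fourier coefficients first: a_8 = 0, b_8 = 1/2.
Then c_8 = (a_8 − i·b_8)/2 = -i/4.

Final answer: -i/4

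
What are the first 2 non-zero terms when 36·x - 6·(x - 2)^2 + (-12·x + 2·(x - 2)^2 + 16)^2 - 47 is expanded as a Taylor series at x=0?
505 - 900·x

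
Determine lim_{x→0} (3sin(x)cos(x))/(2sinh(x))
Both numerator and denominator → 0 as x → 0; this is a 0/0 indeterminate form.
Expand each to leading order near x = 0: numerator ~ 3·x, denominator ~ 2·x.
The limit of the ratio is 3/2.

Final answer: 3/2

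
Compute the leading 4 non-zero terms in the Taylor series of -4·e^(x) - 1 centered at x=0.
-2·x^3/3 - 2·x^2 - 4·x - 5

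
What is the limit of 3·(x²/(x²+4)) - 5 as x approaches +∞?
Evaluate the dominant behaviour as x → +∞; each term tends to a finite value or vanishes.
Limit = -2.

Final answer: -2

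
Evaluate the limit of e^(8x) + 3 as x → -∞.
Evaluate the dominant behaviour as x → -∞; each term tends to a finite value or vanishes.
Limit = 3.

Final answer: 3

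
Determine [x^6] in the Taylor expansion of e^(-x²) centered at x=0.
Expand to order 6: e^(-x²) = -x^6/6 + x^4/2 - x^2 + 1 + O(x^7).
The coefficient of x^6 is -1/6.

Final answer: -1/6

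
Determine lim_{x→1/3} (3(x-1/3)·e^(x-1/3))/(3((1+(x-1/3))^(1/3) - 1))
Both numerator and denominator → 0 as x → 1/3; this is a 0/0 indeterminate form.
Expand each to leading order near x = 1/3: numerator ~ 3·(x - 1/3), denominator ~ (x - 1/3).
The limit of the ratio is 3.

Final answer: 3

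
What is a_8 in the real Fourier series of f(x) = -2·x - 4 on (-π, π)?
a_8 = (1/π) ∫_{-π}^{π} f(x)·cos(8x) dx.
Evaluate the integral (use parity and integration by parts as needed): a_8 = 0.

Final answer: 0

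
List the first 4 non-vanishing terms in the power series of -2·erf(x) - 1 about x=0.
-2·x^5/(5·√(π)) + 4·x^3/(3·√(π)) - 4·x/√(π) - 1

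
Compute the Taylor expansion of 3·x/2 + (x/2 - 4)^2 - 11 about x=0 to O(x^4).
x^2/4 - 5·x/2 + 5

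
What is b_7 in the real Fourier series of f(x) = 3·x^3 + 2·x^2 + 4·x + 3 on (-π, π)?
b_7 = (1/π) ∫_{-π}^{π} f(x)·sin(7x) dx.
Evaluate the integral (use parity and integration by parts as needed): b_7 = 356/343 + 6·π^2/7.

Final answer: 356/343 + 6·π^2/7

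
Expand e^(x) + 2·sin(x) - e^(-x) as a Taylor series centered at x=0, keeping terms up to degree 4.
4·x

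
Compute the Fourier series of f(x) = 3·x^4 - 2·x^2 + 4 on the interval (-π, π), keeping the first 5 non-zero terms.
(152 - 24·π^2)·cos(x) + (-11 + 6·π^2)·cos(2·x) + (8/3 - 8·π^2/3)·cos(3·x) + (-17/16 + 3·π^2/2)·cos(4·x) - 2·π^2/3 + 4 + 3·π^4/5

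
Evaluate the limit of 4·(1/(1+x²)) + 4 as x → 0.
Direct substitution at x = 0 gives 8.

Final answer: 8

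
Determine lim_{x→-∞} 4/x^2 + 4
Evaluate the dominant behaviour as x → -∞; each term tends to a finite value or vanishes.
Limit = 4.

Final answer: 4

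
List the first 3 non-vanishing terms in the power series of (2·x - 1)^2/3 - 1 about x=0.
4·x^2/3 - 4·x/3 - 2/3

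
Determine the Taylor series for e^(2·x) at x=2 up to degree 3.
e^(4) + 2·e^(4)·(x - 2) + 2·e^(4)·(x - 2)^2 + 4·e^(4)·(x - 2)^3/3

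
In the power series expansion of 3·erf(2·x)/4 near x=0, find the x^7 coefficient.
Expand to order 7: 3·erf(2·x)/4 = -32·x^7/(7·√(π)) + 24·x^5/(5·√(π)) - 4·x^3/√(π) + 3·x/√(π) + O(x^8).
The coefficient of x^7 is -32/(7·√(π)).

Final answer: -32/(7·√(π))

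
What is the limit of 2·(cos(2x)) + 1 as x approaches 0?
Direct substitution at x = 0 gives 3.

Final answer: 3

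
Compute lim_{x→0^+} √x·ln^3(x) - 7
The product is a 0·∞ indeterminate form at x → 0⁺.
Rewrite the product as ln^3(x) / x^(-1/2) and apply L'Hôpital, or use the standard hierarchy x^(-1/2) ≫ |ln x|^3 as x → 0⁺.
The indeterminate product → 0, so the limit = -7.

Final answer: -7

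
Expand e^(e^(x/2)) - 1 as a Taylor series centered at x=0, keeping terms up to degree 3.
5·e·x^3/48 + e·x^2/4 + e·x/2 - 1 + e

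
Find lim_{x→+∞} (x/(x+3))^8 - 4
As x → +∞: x/(x+3) = 1/(1 + 3/x) → 1, and the 8th power of a limit-1 base also → 1; with the additive constant, 1 - 4 = -3.
Limit = -3.

Final answer: -3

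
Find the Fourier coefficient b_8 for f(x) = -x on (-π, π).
b_8 = (1/π) ∫_{-π}^{π} f(x)·sin(8x) dx.
Evaluate the integral (use parity and integration by parts as needed): b_8 = 1/4.

Final answer: 1/4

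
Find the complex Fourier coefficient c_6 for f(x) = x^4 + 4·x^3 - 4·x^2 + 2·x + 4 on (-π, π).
Compute the real Fourier coefficients first: a_6 = -13/27 + 2·π^2/9, b_6 = -4·π^2/3 - 4/9.
Then c_6 = (a_6 − i·b_6)/2 = -13/54 + π^2/9 + 2·i/9 + 2·i·π^2/3.

Final answer: -13/54 + π^2/9 + 2·i/9 + 2·i·π^2/3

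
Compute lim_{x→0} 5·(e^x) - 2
Direct substitution at x = 0 gives 3.

Final answer: 3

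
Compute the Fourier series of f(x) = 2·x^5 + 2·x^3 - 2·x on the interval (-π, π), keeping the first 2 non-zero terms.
(-76·π^2 + 4·π^4 + 452)·sin(x) + (-2·π^4 - 10 + 8·π^2)·sin(2·x)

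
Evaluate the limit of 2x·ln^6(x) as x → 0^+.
This is a 0·∞ indeterminate form at x → 0⁺.
Rewrite the product as 2·ln^6(x) / x^(-1) and apply L'Hôpital, or use the standard hierarchy x^(-1) ≫ |ln x|^6 as x → 0⁺.
The indeterminate product → 0, so the limit = 0.

Final answer: 0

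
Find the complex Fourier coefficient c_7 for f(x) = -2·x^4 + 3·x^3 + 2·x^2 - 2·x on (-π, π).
Compute the real Fourier coefficients first: a_7 = -488/2401 + 16·π^2/49, b_7 = -232/343 + 6·π^2/7.
Then c_7 = (a_7 − i·b_7)/2 = -244/2401 + 8·π^2/49 - 3·i·π^2/7 + 116·i/343.

Final answer: -244/2401 + 8·π^2/49 - 3·i·π^2/7 + 116·i/343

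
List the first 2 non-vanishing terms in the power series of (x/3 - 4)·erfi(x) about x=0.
2·x^2/(3·√(π)) - 8·x/√(π)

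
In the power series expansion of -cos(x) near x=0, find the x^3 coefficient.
Expand to order 3: -cos(x) = x^2/2 - 1 + O(x^4).
The coefficient of x^3 is 0.

Final answer: 0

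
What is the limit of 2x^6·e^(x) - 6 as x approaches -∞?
The product is a 0·∞ indeterminate form at x → -∞.
Rewrite the product as 2x^6 / e^(-x) (an ∞/∞ form) and apply L'Hôpital, or use the standard hierarchy e^(|x|) ≫ |x^6| as x → -∞.
The indeterminate product → 0, so the limit = -6.

Final answer: -6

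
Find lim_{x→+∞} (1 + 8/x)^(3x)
As x → +∞: write (1 + 8/x)^(3x) = ((1 + 8/x)^x)^3 → (e^8)^3 = e^24.
Limit = e^(24).

Final answer: e^(24)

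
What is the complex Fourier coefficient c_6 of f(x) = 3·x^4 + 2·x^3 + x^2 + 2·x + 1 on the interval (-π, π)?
Compute the real Fourier coefficients first: a_6 = 2·π^2/3, b_6 = -2·π^2/3 - 5/9.
Then c_6 = (a_6 − i·b_6)/2 = π^2/3 + 5·i/18 + i·π^2/3.

Final answer: π^2/3 + 5·i/18 + i·π^2/3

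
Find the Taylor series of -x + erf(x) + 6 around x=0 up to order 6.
x^5/(5·√(π)) - 2·x^3/(3·√(π)) + x·(-1 + 2/√(π)) + 6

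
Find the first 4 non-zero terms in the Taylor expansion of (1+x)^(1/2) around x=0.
x^3/16 - x^2/8 + x/2 + 1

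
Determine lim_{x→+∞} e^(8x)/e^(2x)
This is an ∞/∞ indeterminate form as x → +∞.
Rewrite e^(8x)/e^(2x) = e^((8−2)x) = e^(6x); the exponent coefficient is 6 > 0 so e^(6x) → ∞.
Limit = ∞.

Final answer: ∞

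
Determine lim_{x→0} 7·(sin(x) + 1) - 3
Direct substitution at x = 0 gives 4.

Final answer: 4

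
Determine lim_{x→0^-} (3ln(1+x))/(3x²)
Both numerator and denominator → 0 as x → 0^-; this is a 0/0 indeterminate form.
Expand each to leading order near x = 0: numerator ~ 3·x, denominator ~ 3·x^2.
The limit of the ratio is -∞.

Final answer: -∞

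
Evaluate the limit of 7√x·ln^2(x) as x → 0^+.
This is a 0·∞ indeterminate form at x → 0⁺.
Rewrite the product as 7·ln^2(x) / x^(-1/2) and apply L'Hôpital, or use the standard hierarchy x^(-1/2) ≫ |ln x|^2 as x → 0⁺.
The indeterminate product → 0, so the limit = 0.

Final answer: 0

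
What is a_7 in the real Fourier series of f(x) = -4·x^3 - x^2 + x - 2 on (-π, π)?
a_7 = (1/π) ∫_{-π}^{π} f(x)·cos(7x) dx.
Evaluate the integral (use parity and integration by parts as needed): a_7 = 4/49.

Final answer: 4/49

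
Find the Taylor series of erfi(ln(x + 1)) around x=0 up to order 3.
4·x^3/(3·√(π)) - x^2/√(π) + 2·x/√(π)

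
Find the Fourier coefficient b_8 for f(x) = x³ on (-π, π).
b_8 = (1/π) ∫_{-π}^{π} f(x)·sin(8x) dx.
Evaluate the integral (use parity and integration by parts as needed): b_8 = 3/128 - π^2/4.

Final answer: 3/128 - π^2/4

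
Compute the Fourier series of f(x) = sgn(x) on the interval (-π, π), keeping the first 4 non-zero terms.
4·sin(x)/π + 4·sin(3·x)/(3·π) + 4·sin(5·x)/(5·π) + 4·sin(7·x)/(7·π)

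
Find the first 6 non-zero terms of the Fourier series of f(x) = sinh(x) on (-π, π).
sin(x)·sinh(π)/π - 4·sin(2·x)·sinh(π)/(5·π) + 3·sin(3·x)·sinh(π)/(5·π) - 8·sin(4·x)·sinh(π)/(17·π) + 5·sin(5·x)·sinh(π)/(13·π) - 12·sin(6·x)·sinh(π)/(37·π)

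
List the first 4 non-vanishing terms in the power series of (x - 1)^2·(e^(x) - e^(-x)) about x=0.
-2·x^4/3 + 7·x^3/3 - 4·x^2 + 2·x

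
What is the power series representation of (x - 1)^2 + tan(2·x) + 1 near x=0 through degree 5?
64·x^5/15 + 8·x^3/3 + x^2 + 2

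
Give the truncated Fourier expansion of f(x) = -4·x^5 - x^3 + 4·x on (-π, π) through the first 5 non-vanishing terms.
(-940 - 8·π^4 + 158·π^2)·sin(x) + (-19·π^2 + 49/2 + 4·π^4)·sin(2·x) + (-8·π^4/3 - 68/81 + 142·π^2/27)·sin(3·x) + (-2·π^2 - 5/4 + 2·π^4)·sin(4·x) + (-8·π^4/5 + 868/625 + 22·π^2/25)·sin(5·x)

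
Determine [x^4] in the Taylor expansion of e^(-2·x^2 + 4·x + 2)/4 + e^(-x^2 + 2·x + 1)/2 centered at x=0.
Expand to order 4: e^(-2·x^2 + 4·x + 2)/4 + e^(-x^2 + 2·x + 1)/2 = x^4·(-5·e^(2)/6 - 5·e/12) + x^3·(-e/3 + 2·e^(2)/3) + x^2·(e/2 + 3·e^(2)/2) + x·(e + e^(2)) + e/2 + e^(2)/4 + O(x^5).
The coefficient of x^4 is -5·e^(2)/6 - 5·e/12.

Final answer: -5·e^(2)/6 - 5·e/12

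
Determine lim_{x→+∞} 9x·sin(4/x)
As x → +∞: let u = 4/x → 0⁺; then 9·x·sin(4/x) = 9·4·sin(u)/u → 9·4·1 = 36.
Limit = 36.

Final answer: 36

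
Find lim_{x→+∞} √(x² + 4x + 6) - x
This is an ∞ − ∞ indeterminate form.
Multiply and divide by the conjugate √(x²+4x + 6) + x; the x² terms cancel, leaving (4x + 6)/(√(x²+4x + 6)+x) → 4/2 = 2.
Limit = 2.

Final answer: 2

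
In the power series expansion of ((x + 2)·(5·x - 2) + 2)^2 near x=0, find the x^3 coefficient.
Expand to order 3: ((x + 2)·(5·x - 2) + 2)^2 = 80·x^3 + 44·x^2 - 32·x + 4 + O(x^4).
The coefficient of x^3 is 80.

Final answer: 80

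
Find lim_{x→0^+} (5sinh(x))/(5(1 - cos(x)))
Both numerator and denominator → 0 as x → 0^+; this is a 0/0 indeterminate form.
Expand each to leading order near x = 0: numerator ~ 5·x, denominator ~ 5·x^2/2.
The limit of the ratio is ∞.

Final answer: ∞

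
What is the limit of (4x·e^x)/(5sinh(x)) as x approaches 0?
Both numerator and denominator → 0 as x → 0; this is a 0/0 indeterminate form.
Expand each to leading order near x = 0: numerator ~ 4·x, denominator ~ 5·x.
The limit of the ratio is 4/5.

Final answer: 4/5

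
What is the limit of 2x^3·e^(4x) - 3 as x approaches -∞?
The product is a 0·∞ indeterminate form at x → -∞.
Rewrite the product as 2x^3 / e^(-4x) (an ∞/∞ form) and apply L'Hôpital, or use the standard hierarchy e^(4|x|) ≫ |x^3| as x → -∞.
The indeterminate product → 0, so the limit = -3.

Final answer: -3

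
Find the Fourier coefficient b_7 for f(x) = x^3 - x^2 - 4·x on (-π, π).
b_7 = (1/π) ∫_{-π}^{π} f(x)·sin(7x) dx.
Evaluate the integral (use parity and integration by parts as needed): b_7 = -404/343 + 2·π^2/7.

Final answer: -404/343 + 2·π^2/7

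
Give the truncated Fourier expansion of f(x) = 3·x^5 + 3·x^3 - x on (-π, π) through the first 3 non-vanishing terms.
(-114·π^2 + 6·π^4 + 682)·sin(x) + (-3·π^4 - 17 + 12·π^2)·sin(2·x) + (-22·π^2/9 + 26/27 + 2·π^4)·sin(3·x)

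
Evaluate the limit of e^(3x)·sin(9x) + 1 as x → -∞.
Evaluate the dominant behaviour as x → -∞; each term tends to a finite value or vanishes.
Limit = 1.

Final answer: 1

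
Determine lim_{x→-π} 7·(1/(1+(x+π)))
Direct substitution at x = -π gives 7.

Final answer: 7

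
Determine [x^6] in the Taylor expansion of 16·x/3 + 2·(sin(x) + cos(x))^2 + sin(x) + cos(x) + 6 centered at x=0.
-1/720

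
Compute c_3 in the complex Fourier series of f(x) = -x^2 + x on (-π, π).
Compute the real Fourier coefficients first: a_3 = 4/9, b_3 = 2/3.
Then c_3 = (a_3 − i·b_3)/2 = 2/9 - i/3.

Final answer: 2/9 - i/3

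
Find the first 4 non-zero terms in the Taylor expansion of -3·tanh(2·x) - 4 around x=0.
-64·x^5/5 + 8·x^3 - 6·x - 4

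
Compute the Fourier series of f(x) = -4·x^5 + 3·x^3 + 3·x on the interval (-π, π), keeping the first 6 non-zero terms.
(-990 - 8·π^4 + 166·π^2)·sin(x) + (-23·π^2 + 63/2 + 4·π^4)·sin(2·x) + (-8·π^4/3 - 266/81 + 214·π^2/27)·sin(3·x) + (-4·π^2 + 2·π^4)·sin(4·x) + (-8·π^4/5 + 378/625 + 62·π^2/25)·sin(5·x) + (-47·π^2/27 - 115/162 + 4·π^4/3)·sin(6·x)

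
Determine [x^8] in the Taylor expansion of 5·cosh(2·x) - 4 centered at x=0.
Expand to order 8: 5·cosh(2·x) - 4 = 2·x^8/63 + 4·x^6/9 + 10·x^4/3 + 10·x^2 + 1 + O(x^9).
The coefficient of x^8 is 2/63.

Final answer: 2/63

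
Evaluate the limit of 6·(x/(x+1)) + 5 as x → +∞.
Evaluate the dominant behaviour as x → +∞; each term tends to a finite value or vanishes.
Limit = 11.

Final answer: 11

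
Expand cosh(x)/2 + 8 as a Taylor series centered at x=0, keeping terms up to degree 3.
x^2/4 + 17/2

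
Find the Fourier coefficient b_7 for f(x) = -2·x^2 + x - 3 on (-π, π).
b_7 = (1/π) ∫_{-π}^{π} f(x)·sin(7x) dx.
Evaluate the integral (use parity and integration by parts as needed): b_7 = 2/7.

Final answer: 2/7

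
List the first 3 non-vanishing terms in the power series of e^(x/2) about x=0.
x^2/8 + x/2 + 1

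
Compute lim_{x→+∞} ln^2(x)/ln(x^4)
This is an ∞/∞ indeterminate form as x → +∞.
Write ln(x^4) = 4·ln(x), reducing the quotient to ln(x)/4 → ∞.
Limit = ∞.

Final answer: ∞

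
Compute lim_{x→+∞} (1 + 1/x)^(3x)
As x → +∞: write (1 + 1/x)^(3x) = ((1 + 1/x)^x)^3 → (e^1)^3 = e^3.
Limit = e^(3).

Final answer: e^(3)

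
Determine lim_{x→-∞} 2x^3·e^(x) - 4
The product is a 0·∞ indeterminate form at x → -∞.
Rewrite the product as 2x^3 / e^(-x) (an ∞/∞ form) and apply L'Hôpital, or use the standard hierarchy e^(|x|) ≫ |x^3| as x → -∞.
The indeterminate product → 0, so the limit = -4.

Final answer: -4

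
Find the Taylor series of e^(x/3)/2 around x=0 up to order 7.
x^7/22044960 + x^6/1049760 + x^5/58320 + x^4/3888 + x^3/324 + x^2/36 + x/6 + 1/2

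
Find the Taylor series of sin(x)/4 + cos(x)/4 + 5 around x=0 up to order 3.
-x^3/24 - x^2/8 + x/4 + 21/4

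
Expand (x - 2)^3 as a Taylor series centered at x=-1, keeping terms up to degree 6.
-27 + 27·(x + 1) - 9·(x + 1)^2 + (x + 1)^3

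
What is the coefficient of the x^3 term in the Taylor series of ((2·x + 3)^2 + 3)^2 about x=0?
Expand to order 3: ((2·x + 3)^2 + 3)^2 = 96·x^3 + 240·x^2 + 288·x + 144 + O(x^4).
The coefficient of x^3 is 96.

Final answer: 96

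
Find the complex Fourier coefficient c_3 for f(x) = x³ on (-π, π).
Compute the real Fourier coefficients first: a_3 = 0, b_3 = -4/9 + 2·π^2/3.
Then c_3 = (a_3 − i·b_3)/2 = -i·π^2/3 + 2·i/9.

Final answer: -i·π^2/3 + 2·i/9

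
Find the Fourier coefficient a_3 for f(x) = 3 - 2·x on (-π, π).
a_3 = (1/π) ∫_{-π}^{π} f(x)·cos(3x) dx.
Evaluate the integral (use parity and integration by parts as needed): a_3 = 0.

Final answer: 0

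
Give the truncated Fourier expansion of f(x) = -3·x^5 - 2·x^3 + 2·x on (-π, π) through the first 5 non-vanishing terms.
(-692 - 6·π^4 + 116·π^2)·sin(x) + (-13·π^2 + 35/2 + 3·π^4)·sin(2·x) + (-2·π^4 - 20/27 + 28·π^2/9)·sin(3·x) + (-7·π^2/8 - 43/64 + 3·π^4/2)·sin(4·x) + (-6·π^4/5 + 476/625 + 4·π^2/25)·sin(5·x)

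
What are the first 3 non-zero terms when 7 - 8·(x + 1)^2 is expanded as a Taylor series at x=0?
-8·x^2 - 16·x - 1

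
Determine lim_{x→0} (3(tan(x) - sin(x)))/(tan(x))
Both numerator and denominator → 0 as x → 0; this is a 0/0 indeterminate form.
Expand each to leading order near x = 0: numerator ~ 3·x^3/2, denominator ~ x.
The limit of the ratio is 0.

Final answer: 0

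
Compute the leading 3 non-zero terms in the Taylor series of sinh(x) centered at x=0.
x^5/120 + x^3/6 + x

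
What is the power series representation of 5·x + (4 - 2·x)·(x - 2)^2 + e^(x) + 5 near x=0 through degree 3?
-11·x^3/6 + 25·x^2/2 - 18·x + 22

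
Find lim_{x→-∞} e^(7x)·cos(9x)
Evaluate the dominant behaviour as x → -∞; each term tends to a finite value or vanishes.
Limit = 0.

Final answer: 0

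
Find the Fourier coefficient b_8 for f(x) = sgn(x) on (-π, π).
b_8 = (1/π) ∫_{-π}^{π} f(x)·sin(8x) dx.
Evaluate the integral (use parity and integration by parts as needed): b_8 = 0.

Final answer: 0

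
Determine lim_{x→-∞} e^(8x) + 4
Evaluate the dominant behaviour as x → -∞; each term tends to a finite value or vanishes.
Limit = 4.

Final answer: 4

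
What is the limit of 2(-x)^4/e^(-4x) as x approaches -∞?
This is an ∞/∞ indeterminate form as x → -∞.
Compare growth rates of the dominant terms (exponentials ≫ polynomials ≫ logarithms), or apply L'Hôpital's rule; the quotient → 0.
Limit = 0.

Final answer: 0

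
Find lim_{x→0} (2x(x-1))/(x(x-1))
Both numerator and denominator → 0 as x → 0; this is a 0/0 indeterminate form.
Expand each to leading order near x = 0: numerator ~ -2·x, denominator ~ -x.
The limit of the ratio is 2.

Final answer: 2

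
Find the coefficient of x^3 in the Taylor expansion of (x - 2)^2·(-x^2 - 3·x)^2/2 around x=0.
Expand to order 3: (x - 2)^2·(-x^2 - 3·x)^2/2 = -6·x^3 + 18·x^2 + O(x^4).
The coefficient of x^3 is -6.

Final answer: -6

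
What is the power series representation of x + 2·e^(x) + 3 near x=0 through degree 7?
x^7/2520 + x^6/360 + x^5/60 + x^4/12 + x^3/3 + x^2 + 3·x + 5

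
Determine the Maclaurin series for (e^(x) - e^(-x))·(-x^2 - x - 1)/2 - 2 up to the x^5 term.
-7·x^5/40 - x^4/6 - 7·x^3/6 - x^2 - x - 2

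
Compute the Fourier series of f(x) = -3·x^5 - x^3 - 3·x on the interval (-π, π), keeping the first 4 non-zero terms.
(-714 - 6·π^4 + 118·π^2)·sin(x) + (-14·π^2 + 24 + 3·π^4)·sin(2·x) + (-2·π^4 - 122/27 + 34·π^2/9)·sin(3·x) + (-11·π^2/8 + 129/64 + 3·π^4/2)·sin(4·x)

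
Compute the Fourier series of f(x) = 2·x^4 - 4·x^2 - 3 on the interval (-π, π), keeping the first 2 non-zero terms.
(112 - 16·π^2)·cos(x) - 4·π^2/3 - 3 + 2·π^4/5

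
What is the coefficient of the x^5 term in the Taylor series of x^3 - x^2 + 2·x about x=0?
Expand to order 5: x^3 - x^2 + 2·x = x^3 - x^2 + 2·x + O(x^6).
The coefficient of x^5 is 0.

Final answer: 0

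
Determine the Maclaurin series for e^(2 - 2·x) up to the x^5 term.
-4·x^5·e^(2)/15 + 2·x^4·e^(2)/3 - 4·x^3·e^(2)/3 + 2·x^2·e^(2) - 2·x·e^(2) + e^(2)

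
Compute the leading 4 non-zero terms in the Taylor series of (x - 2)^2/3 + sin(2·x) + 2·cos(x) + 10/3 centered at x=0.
-4·x^3/3 - 2·x^2/3 + 2·x/3 + 20/3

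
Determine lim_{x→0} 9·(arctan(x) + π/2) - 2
Direct substitution at x = 0 gives -2 + 9·π/2.

Final answer: -2 + 9·π/2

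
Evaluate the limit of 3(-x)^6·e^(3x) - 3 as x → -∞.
The product is a 0·∞ indeterminate form at x → -∞.
Rewrite the product as 3(-x)^6 / e^(-3x) (an ∞/∞ form) and apply L'Hôpital, or use the standard hierarchy e^(3|x|) ≫ |(-x)^6| as x → -∞.
The indeterminate product → 0, so the limit = -3.

Final answer: -3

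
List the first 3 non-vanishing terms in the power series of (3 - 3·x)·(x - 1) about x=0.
-3·x^2 + 6·x - 3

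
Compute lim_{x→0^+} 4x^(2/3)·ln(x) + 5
The product is a 0·∞ indeterminate form at x → 0⁺.
Rewrite the product as 4·ln(x) / x^(-2/3) and apply L'Hôpital, or use the standard hierarchy x^(-2/3) ≫ |ln x| as x → 0⁺.
The indeterminate product → 0, so the limit = 5.

Final answer: 5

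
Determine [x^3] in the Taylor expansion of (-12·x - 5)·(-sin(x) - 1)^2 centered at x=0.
Expand to order 3: (-12·x - 5)·(-sin(x) - 1)^2 = -31·x^3/3 - 29·x^2 - 22·x - 5 + O(x^4).
The coefficient of x^3 is -31/3.

Final answer: -31/3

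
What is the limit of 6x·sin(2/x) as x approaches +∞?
As x → +∞: let u = 2/x → 0⁺; then 6·x·sin(2/x) = 6·2·sin(u)/u → 6·2·1 = 12.
Limit = 12.

Final answer: 12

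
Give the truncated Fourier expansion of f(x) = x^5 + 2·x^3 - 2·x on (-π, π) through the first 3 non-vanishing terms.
(-36·π^2 + 2·π^4 + 212)·sin(x) + (-π^4 - 5/2 + 3·π^2)·sin(2·x) + (-4·π^2/27 - 100/81 + 2·π^4/3)·sin(3·x)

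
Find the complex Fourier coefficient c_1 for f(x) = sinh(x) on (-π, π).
Compute the real Fourier coefficients first: a_1 = 0, b_1 = sinh(π)/π.
Then c_1 = (a_1 − i·b_1)/2 = -i·sinh(π)/(2·π).

Final answer: -i·sinh(π)/(2·π)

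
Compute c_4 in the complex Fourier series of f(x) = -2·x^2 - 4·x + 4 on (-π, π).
Compute the real Fourier coefficients first: a_4 = -1/2, b_4 = 2.
Then c_4 = (a_4 − i·b_4)/2 = -1/4 - i.

Final answer: -1/4 - i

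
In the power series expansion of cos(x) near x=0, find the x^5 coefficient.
Expand to order 5: cos(x) = x^4/24 - x^2/2 + 1 + O(x^6).
The coefficient of x^5 is 0.

Final answer: 0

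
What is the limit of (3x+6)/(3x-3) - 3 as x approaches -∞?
Evaluate the dominant behaviour as x → -∞; each term tends to a finite value or vanishes.
Limit = -2.

Final answer: -2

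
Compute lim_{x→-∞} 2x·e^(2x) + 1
The product is a 0·∞ indeterminate form at x → -∞.
Rewrite the product as 2x / e^(-2x) (an ∞/∞ form) and apply L'Hôpital, or use the standard hierarchy e^(2|x|) ≫ |x| as x → -∞.
The indeterminate product → 0, so the limit = 1.

Final answer: 1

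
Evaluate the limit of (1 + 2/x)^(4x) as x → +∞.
As x → +∞: write (1 + 2/x)^(4x) = ((1 + 2/x)^x)^4 → (e^2)^4 = e^8.
Limit = e^(8).

Final answer: e^(8)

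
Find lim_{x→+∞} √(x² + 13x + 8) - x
This is an ∞ − ∞ indeterminate form.
Multiply and divide by the conjugate √(x²+13x + 8) + x; the x² terms cancel, leaving (13x + 8)/(√(x²+13x + 8)+x) → 13/2.
Limit = 13/2.

Final answer: 13/2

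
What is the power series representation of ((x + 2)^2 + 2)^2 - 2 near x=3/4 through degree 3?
22897/256 + 1683·(x - 3/4)/16 + 395·(x - 3/4)^2/8 + 11·(x - 3/4)^3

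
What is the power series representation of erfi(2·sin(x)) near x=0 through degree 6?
113·x^5/(30·√(π)) + 14·x^3/(3·√(π)) + 4·x/√(π)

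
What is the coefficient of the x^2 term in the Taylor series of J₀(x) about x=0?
Expand to order 2: J₀(x) = 1 - x^2/4 + O(x^3).
The coefficient of x^2 is -1/4.

Final answer: -1/4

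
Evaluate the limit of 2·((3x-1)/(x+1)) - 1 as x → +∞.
Evaluate the dominant behaviour as x → +∞; each term tends to a finite value or vanishes.
Limit = 5.

Final answer: 5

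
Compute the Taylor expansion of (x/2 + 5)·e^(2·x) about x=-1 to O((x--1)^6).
9·e^(-2)/2 + 19·e^(-2)·(x + 1)/2 + 10·e^(-2)·(x + 1)^2 + 7·e^(-2)·(x + 1)^3 + 11·e^(-2)·(x + 1)^4/3 + 23·e^(-2)·(x + 1)^5/15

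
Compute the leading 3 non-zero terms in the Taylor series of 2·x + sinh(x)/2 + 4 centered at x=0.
x^3/12 + 5·x/2 + 4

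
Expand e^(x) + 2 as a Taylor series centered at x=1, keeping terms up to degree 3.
2 + e + e·(x - 1) + e·(x - 1)^2/2 + e·(x - 1)^3/6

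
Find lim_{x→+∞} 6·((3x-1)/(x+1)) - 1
Evaluate the dominant behaviour as x → +∞; each term tends to a finite value or vanishes.
Limit = 17.

Final answer: 17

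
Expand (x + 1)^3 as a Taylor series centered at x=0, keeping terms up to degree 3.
x^3 + 3·x^2 + 3·x + 1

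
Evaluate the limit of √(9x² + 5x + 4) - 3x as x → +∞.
As x → +∞: multiply by the conjugate to get (5x+4)/(√(9x²+5x+4)+3x); the denominator ~ 6x, so the limit is 5/6.
Limit = 5/6.

Final answer: 5/6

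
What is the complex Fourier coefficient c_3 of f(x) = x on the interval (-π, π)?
Compute the real Fourier coefficients first: a_3 = 0, b_3 = 2/3.
Then c_3 = (a_3 − i·b_3)/2 = -i/3.

Final answer: -i/3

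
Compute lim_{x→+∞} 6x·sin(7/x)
As x → +∞: let u = 7/x → 0⁺; then 6·x·sin(7/x) = 6·7·sin(u)/u → 6·7·1 = 42.
Limit = 42.

Final answer: 42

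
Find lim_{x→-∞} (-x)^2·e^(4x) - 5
The product is a 0·∞ indeterminate form at x → -∞.
Rewrite the product as (-x)^2 / e^(-4x) (an ∞/∞ form) and apply L'Hôpital, or use the standard hierarchy e^(4|x|) ≫ |(-x)^2| as x → -∞.
The indeterminate product → 0, so the limit = -5.

Final answer: -5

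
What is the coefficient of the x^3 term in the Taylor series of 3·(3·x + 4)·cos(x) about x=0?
Expand to order 3: 3·(3·x + 4)·cos(x) = -9·x^3/2 - 6·x^2 + 9·x + 12 + O(x^4).
The coefficient of x^3 is -9/2.

Final answer: -9/2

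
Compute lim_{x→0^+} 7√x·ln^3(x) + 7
The product is a 0·∞ indeterminate form at x → 0⁺.
Rewrite the product as 7·ln^3(x) / x^(-1/2) and apply L'Hôpital, or use the standard hierarchy x^(-1/2) ≫ |ln x|^3 as x → 0⁺.
The indeterminate product → 0, so the limit = 7.

Final answer: 7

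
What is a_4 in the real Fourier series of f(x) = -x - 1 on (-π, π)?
a_4 = (1/π) ∫_{-π}^{π} f(x)·cos(4x) dx.
Evaluate the integral (use parity and integration by parts as needed): a_4 = 0.

Final answer: 0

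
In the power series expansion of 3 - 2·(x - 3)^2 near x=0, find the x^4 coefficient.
Expand to order 4: 3 - 2·(x - 3)^2 = -2·x^2 + 12·x - 15 + O(x^5).
The coefficient of x^4 is 0.

Final answer: 0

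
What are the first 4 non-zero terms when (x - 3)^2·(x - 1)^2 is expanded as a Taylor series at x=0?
-8·x^3 + 22·x^2 - 24·x + 9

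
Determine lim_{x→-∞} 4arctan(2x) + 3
Evaluate the dominant behaviour as x → -∞; each term tends to a finite value or vanishes.
Limit = 3 - 2·π.

Final answer: 3 - 2·π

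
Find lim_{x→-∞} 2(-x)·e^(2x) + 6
The product is a 0·∞ indeterminate form at x → -∞.
Rewrite the product as 2(-x) / e^(-2x) (an ∞/∞ form) and apply L'Hôpital, or use the standard hierarchy e^(2|x|) ≫ |(-x)| as x → -∞.
The indeterminate product → 0, so the limit = 6.

Final answer: 6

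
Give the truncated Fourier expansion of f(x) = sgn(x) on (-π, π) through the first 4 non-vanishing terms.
4·sin(x)/π + 4·sin(3·x)/(3·π) + 4·sin(5·x)/(5·π) + 4·sin(7·x)/(7·π)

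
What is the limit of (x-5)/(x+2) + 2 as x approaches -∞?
Evaluate the dominant behaviour as x → -∞; each term tends to a finite value or vanishes.
Limit = 3.

Final answer: 3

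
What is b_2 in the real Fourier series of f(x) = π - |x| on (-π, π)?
b_2 = (1/π) ∫_{-π}^{π} f(x)·sin(2x) dx.
Evaluate the integral (use parity and integration by parts as needed): b_2 = 0.

Final answer: 0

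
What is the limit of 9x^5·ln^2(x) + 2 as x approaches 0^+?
The product is a 0·∞ indeterminate form at x → 0⁺.
Rewrite the product as 9·ln^2(x) / x^(-5) and apply L'Hôpital, or use the standard hierarchy x^(-5) ≫ |ln x|^2 as x → 0⁺.
The indeterminate product → 0, so the limit = 2.

Final answer: 2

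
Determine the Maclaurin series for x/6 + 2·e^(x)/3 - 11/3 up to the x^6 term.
x^6/1080 + x^5/180 + x^4/36 + x^3/9 + x^2/3 + 5·x/6 - 3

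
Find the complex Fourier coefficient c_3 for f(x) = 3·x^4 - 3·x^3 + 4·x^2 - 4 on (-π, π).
Compute the real Fourier coefficients first: a_3 = -8·π^2/3, b_3 = 4/3 - 2·π^2.
Then c_3 = (a_3 − i·b_3)/2 = -4·π^2/3 - 2·i/3 + i·π^2.

Final answer: -4·π^2/3 - 2·i/3 + i·π^2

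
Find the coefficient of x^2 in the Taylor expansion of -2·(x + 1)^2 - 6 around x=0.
Expand to order 2: -2·(x + 1)^2 - 6 = -2·x^2 - 4·x - 8 + O(x^3).
The coefficient of x^2 is -2.

Final answer: -2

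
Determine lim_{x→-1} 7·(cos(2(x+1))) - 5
Direct substitution at x = -1 gives 2.

Final answer: 2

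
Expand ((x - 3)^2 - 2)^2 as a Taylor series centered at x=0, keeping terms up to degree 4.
x^4 - 12·x^3 + 50·x^2 - 84·x + 49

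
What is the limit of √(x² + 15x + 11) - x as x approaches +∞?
This is an ∞ − ∞ indeterminate form.
Multiply and divide by the conjugate √(x²+15x + 11) + x; the x² terms cancel, leaving (15x + 11)/(√(x²+15x + 11)+x) → 15/2.
Limit = 15/2.

Final answer: 15/2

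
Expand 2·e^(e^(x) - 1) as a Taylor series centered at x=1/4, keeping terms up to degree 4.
2·e^(-1)·e^(e^(1/4)) + 2·e^(-3/4)·e^(e^(1/4))·(x - 1/4) + (e^(1/2)·e^(e^(1/4)) + e^(3/4)·e^(e^(1/4)))·e^(-5/4)·(x - 1/4)^2 + (e^(3/4)·e^(e^(1/4)) + e^(5/4)·e^(e^(1/4)) + 3·e·e^(e^(1/4)))·e^(-3/2)·(x - 1/4)^3/3 + (e^(3/4)·e^(e^(1/4)) + e^(3/2)·e^(e^(1/4)) + 7·e·e^(e^(1/4)) + 6·e^(5/4)·e^(e^(1/4)))·e^(-3/2)·(x - 1/4)^4/12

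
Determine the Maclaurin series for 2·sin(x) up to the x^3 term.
-x^3/3 + 2·x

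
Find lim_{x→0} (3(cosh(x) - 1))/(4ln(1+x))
Both numerator and denominator → 0 as x → 0; this is a 0/0 indeterminate form.
Expand each to leading order near x = 0: numerator ~ 3·x^2/2, denominator ~ 4·x.
The limit of the ratio is 0.

Final answer: 0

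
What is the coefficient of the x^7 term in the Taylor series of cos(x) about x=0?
Expand to order 7: cos(x) = -x^6/720 + x^4/24 - x^2/2 + 1 + O(x^8).
The coefficient of x^7 is 0.

Final answer: 0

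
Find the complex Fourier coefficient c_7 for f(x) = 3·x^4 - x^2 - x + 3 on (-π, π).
Compute the real Fourier coefficients first: a_7 = 340/2401 - 24·π^2/49, b_7 = -2/7.
Then c_7 = (a_7 − i·b_7)/2 = -12·π^2/49 + 170/2401 + i/7.

Final answer: -12·π^2/49 + 170/2401 + i/7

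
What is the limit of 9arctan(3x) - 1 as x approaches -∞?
Evaluate the dominant behaviour as x → -∞; each term tends to a finite value or vanishes.
Limit = -9·π/2 - 1.

Final answer: -9·π/2 - 1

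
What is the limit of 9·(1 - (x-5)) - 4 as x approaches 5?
Direct substitution at x = 5 gives 5.

Final answer: 5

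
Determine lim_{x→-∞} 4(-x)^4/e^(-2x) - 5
The quotient is an ∞/∞ indeterminate form as x → -∞.
Compare growth rates of the dominant terms (exponentials ≫ polynomials ≫ logarithms), or apply L'Hôpital's rule; the quotient → 0.
Adding the constant: 0 - 5 = -5. Limit = -5.

Final answer: -5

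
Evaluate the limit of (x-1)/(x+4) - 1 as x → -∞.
Evaluate the dominant behaviour as x → -∞; each term tends to a finite value or vanishes.
Limit = 0.

Final answer: 0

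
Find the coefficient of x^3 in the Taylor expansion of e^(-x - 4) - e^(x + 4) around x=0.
Expand to order 3: e^(-x - 4) - e^(x + 4) = x^3·(-e^(4)/6 - e^(-4)/6) + x^2·(-e^(4)/2 + e^(-4)/2) + x·(-e^(4) - e^(-4)) - e^(4) + e^(-4) + O(x^4).
The coefficient of x^3 is -e^(4)/6 - e^(-4)/6.

Final answer: -e^(4)/6 - e^(-4)/6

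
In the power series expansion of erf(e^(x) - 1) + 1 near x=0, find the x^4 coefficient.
Expand to order 4: erf(e^(x) - 1) + 1 = -11·x^4/(12·√(π)) - x^3/(3·√(π)) + x^2/√(π) + 2·x/√(π) + 1 + O(x^5).
The coefficient of x^4 is -11/(12·√(π)).

Final answer: -11/(12·√(π))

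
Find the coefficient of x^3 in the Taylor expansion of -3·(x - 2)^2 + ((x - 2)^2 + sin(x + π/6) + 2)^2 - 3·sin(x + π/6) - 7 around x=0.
Expand to order 3: -3·(x - 2)^2 + ((x - 2)^2 + sin(x + π/6) + 2)^2 - 3·sin(x + π/6) - 7 = x^3·(-6 - √(3)/12) + x^2·(15/2 + 169·(-8/13 + √(3)/13)^2/4) + x·(-40 + 5·√(3)) + 87/4 + O(x^4).
The coefficient of x^3 is -6 - √(3)/12.

Final answer: -6 - √(3)/12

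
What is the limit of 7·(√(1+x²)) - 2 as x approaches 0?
Direct substitution at x = 0 gives 5.

Final answer: 5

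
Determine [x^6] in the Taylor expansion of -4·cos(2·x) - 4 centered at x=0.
Expand to order 6: -4·cos(2·x) - 4 = 16·x^6/45 - 8·x^4/3 + 8·x^2 - 8 + O(x^7).
The coefficient of x^6 is 16/45.

Final answer: 16/45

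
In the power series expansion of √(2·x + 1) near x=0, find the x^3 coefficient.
Expand to order 3: √(2·x + 1) = x^3/2 - x^2/2 + x + 1 + O(x^4).
The coefficient of x^3 is 1/2.

Final answer: 1/2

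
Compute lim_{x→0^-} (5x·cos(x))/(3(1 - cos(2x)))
Both numerator and denominator → 0 as x → 0^-; this is a 0/0 indeterminate form.
Expand each to leading order near x = 0: numerator ~ 5·x, denominator ~ 6·x^2.
The limit of the ratio is -∞.

Final answer: -∞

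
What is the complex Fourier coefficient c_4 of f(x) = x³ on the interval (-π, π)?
Compute the real Fourier coefficients first: a_4 = 0, b_4 = 3/16 - π^2/2.
Then c_4 = (a_4 − i·b_4)/2 = -3·i/32 + i·π^2/4.

Final answer: -3·i/32 + i·π^2/4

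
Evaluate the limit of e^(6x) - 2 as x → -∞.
Evaluate the dominant behaviour as x → -∞; each term tends to a finite value or vanishes.
Limit = -2.

Final answer: -2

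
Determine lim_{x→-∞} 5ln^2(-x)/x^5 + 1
The quotient is an ∞/∞ indeterminate form as x → -∞.
Compare growth rates of the dominant terms (exponentials ≫ polynomials ≫ logarithms), or apply L'Hôpital's rule; the quotient → 0.
Adding the constant: 0 + 1 = 1. Limit = 1.

Final answer: 1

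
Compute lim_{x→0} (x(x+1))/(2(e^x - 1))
Both numerator and denominator → 0 as x → 0; this is a 0/0 indeterminate form.
Expand each to leading order near x = 0: numerator ~ x, denominator ~ 2·x.
The limit of the ratio is 1/2.

Final answer: 1/2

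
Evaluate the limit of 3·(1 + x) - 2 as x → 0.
Direct substitution at x = 0 gives 1.

Final answer: 1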